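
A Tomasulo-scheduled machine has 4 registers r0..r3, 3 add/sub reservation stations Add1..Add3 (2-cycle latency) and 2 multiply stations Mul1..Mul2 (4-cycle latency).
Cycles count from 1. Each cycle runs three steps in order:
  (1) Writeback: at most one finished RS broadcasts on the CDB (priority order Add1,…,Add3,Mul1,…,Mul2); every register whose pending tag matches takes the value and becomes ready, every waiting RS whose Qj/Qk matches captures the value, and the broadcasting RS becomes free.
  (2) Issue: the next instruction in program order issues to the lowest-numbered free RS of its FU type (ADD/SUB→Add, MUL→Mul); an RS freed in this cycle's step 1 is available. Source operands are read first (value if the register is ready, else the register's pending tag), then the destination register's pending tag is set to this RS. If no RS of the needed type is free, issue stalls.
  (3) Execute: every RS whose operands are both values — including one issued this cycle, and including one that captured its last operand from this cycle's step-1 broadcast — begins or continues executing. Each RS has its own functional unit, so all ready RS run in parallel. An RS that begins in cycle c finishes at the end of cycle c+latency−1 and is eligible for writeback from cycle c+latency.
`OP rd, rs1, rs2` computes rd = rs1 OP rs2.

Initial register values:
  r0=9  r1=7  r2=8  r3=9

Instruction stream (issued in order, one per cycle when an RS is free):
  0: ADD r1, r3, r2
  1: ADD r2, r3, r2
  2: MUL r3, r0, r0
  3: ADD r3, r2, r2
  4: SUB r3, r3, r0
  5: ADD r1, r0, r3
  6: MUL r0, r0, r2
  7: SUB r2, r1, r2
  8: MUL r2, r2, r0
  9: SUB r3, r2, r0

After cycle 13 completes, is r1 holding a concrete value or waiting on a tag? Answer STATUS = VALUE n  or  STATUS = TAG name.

STATUS = VALUE 34

cycle 1: issue ADD r1<-Add1 // r0:9,r1:Add1,r2:8,r3:9
cycle 2: issue ADD r2<-Add2 // r0:9,r1:Add1,r2:Add2,r3:9
cycle 3: CDB Add1=17; issue MUL r3<-Mul1 // r0:9,r1:17,r2:Add2,r3:Mul1
cycle 4: CDB Add2=17; issue ADD r3<-Add1 // r0:9,r1:17,r2:17,r3:Add1
cycle 5: issue SUB r3<-Add2 // r0:9,r1:17,r2:17,r3:Add2
cycle 6: CDB Add1=34; issue ADD r1<-Add1 // r0:9,r1:Add1,r2:17,r3:Add2
cycle 7: CDB Mul1=81; issue MUL r0<-Mul1 // r0:Mul1,r1:Add1,r2:17,r3:Add2
cycle 8: CDB Add2=25; issue SUB r2<-Add2 // r0:Mul1,r1:Add1,r2:Add2,r3:25
cycle 9: issue MUL r2<-Mul2 // r0:Mul1,r1:Add1,r2:Mul2,r3:25
cycle 10: CDB Add1=34; issue SUB r3<-Add1 // r0:Mul1,r1:34,r2:Mul2,r3:Add1
cycle 11: CDB Mul1=153 // r0:153,r1:34,r2:Mul2,r3:Add1
cycle 12: CDB Add2=17 // r0:153,r1:34,r2:Mul2,r3:Add1
cycle 13: - // r0:153,r1:34,r2:Mul2,r3:Add1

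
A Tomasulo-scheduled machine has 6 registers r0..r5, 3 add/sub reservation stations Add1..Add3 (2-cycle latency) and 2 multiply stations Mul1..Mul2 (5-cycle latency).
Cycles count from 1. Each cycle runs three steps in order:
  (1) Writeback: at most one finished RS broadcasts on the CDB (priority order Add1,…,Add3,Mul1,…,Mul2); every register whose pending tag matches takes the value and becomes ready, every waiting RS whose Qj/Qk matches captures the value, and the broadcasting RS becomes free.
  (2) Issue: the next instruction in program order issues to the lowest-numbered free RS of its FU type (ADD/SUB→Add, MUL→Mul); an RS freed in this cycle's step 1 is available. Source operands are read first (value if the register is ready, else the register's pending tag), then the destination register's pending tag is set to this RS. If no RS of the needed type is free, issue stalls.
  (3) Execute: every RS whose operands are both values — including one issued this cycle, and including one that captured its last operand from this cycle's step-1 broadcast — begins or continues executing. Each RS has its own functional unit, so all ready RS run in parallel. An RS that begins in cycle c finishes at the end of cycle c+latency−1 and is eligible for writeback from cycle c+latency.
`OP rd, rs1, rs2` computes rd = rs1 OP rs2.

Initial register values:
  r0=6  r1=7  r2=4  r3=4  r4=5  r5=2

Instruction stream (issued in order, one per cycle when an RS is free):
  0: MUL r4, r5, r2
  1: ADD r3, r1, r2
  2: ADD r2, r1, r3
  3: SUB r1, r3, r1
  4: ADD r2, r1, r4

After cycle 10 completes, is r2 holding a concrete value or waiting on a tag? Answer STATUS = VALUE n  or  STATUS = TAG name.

  c1: issue MUL r4<-Mul1  regs: r0:6,r1:7,r2:4,r3:4,r4:Mul1,r5:2
  c2: issue ADD r3<-Add1  regs: r0:6,r1:7,r2:4,r3:Add1,r4:Mul1,r5:2
  c3: issue ADD r2<-Add2  regs: r0:6,r1:7,r2:Add2,r3:Add1,r4:Mul1,r5:2
  c4: CDB Add1=11; issue SUB r1<-Add1  regs: r0:6,r1:Add1,r2:Add2,r3:11,r4:Mul1,r5:2
  c5: issue ADD r2<-Add3  regs: r0:6,r1:Add1,r2:Add3,r3:11,r4:Mul1,r5:2
  c6: CDB Add1=4  regs: r0:6,r1:4,r2:Add3,r3:11,r4:Mul1,r5:2
  c7: CDB Add2=18  regs: r0:6,r1:4,r2:Add3,r3:11,r4:Mul1,r5:2
  c8: CDB Mul1=8  regs: r0:6,r1:4,r2:Add3,r3:11,r4:8,r5:2
  c9: -  regs: r0:6,r1:4,r2:Add3,r3:11,r4:8,r5:2
  c10: CDB Add3=12  regs: r0:6,r1:4,r2:12,r3:11,r4:8,r5:2

STATUS = VALUE 12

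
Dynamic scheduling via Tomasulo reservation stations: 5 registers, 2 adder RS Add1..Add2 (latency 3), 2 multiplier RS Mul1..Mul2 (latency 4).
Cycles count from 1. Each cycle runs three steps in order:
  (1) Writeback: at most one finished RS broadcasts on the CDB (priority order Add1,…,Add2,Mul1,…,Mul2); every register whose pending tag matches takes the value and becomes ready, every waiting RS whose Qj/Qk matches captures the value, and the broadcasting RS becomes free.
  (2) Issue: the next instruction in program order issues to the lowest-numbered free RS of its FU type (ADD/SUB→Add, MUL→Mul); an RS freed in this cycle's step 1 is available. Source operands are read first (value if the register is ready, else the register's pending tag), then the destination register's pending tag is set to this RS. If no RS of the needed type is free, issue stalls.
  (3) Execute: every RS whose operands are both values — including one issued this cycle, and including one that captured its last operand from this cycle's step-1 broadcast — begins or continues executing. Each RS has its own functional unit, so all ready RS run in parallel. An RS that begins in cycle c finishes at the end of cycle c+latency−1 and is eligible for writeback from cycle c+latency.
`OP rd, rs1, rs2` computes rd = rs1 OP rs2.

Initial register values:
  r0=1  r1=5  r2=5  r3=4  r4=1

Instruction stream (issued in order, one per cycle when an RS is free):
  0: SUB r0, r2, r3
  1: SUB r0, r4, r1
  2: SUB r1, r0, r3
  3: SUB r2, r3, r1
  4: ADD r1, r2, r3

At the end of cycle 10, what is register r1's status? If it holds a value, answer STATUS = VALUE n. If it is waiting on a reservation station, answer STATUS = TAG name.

STATUS = TAG Add1

cycle 1: issue SUB r0<-Add1 // r0:Add1,r1:5,r2:5,r3:4,r4:1
cycle 2: issue SUB r0<-Add2 // r0:Add2,r1:5,r2:5,r3:4,r4:1
cycle 3: stall // r0:Add2,r1:5,r2:5,r3:4,r4:1
cycle 4: CDB Add1=1; issue SUB r1<-Add1 // r0:Add2,r1:Add1,r2:5,r3:4,r4:1
cycle 5: CDB Add2=-4; issue SUB r2<-Add2 // r0:-4,r1:Add1,r2:Add2,r3:4,r4:1
cycle 6: stall // r0:-4,r1:Add1,r2:Add2,r3:4,r4:1
cycle 7: stall // r0:-4,r1:Add1,r2:Add2,r3:4,r4:1
cycle 8: CDB Add1=-8; issue ADD r1<-Add1 // r0:-4,r1:Add1,r2:Add2,r3:4,r4:1
cycle 9: - // r0:-4,r1:Add1,r2:Add2,r3:4,r4:1
cycle 10: - // r0:-4,r1:Add1,r2:Add2,r3:4,r4:1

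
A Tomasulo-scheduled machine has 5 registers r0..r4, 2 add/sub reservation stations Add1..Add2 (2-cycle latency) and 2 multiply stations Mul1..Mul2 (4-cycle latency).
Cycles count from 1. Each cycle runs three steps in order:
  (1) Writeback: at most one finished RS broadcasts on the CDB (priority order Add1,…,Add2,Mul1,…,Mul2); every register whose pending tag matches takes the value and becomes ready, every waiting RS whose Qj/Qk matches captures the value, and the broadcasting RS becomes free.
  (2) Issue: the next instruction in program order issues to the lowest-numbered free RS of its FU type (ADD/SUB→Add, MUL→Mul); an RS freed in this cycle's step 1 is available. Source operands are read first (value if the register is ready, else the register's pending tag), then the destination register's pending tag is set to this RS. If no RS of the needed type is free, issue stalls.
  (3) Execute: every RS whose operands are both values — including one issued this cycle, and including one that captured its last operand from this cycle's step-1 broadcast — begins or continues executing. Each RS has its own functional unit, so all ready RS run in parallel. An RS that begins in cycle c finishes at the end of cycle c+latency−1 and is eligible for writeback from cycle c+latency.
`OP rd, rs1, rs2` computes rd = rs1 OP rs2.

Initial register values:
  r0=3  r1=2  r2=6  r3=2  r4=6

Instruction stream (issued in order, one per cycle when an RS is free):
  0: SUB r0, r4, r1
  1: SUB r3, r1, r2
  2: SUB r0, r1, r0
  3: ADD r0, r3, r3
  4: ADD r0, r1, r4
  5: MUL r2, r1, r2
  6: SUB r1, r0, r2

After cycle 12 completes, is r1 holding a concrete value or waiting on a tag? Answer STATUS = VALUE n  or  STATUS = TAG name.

STATUS = VALUE -4

c1: issue SUB r0<-Add1 | r0:Add1,r1:2,r2:6,r3:2,r4:6
c2: issue SUB r3<-Add2 | r0:Add1,r1:2,r2:6,r3:Add2,r4:6
c3: CDB Add1=4; issue SUB r0<-Add1 | r0:Add1,r1:2,r2:6,r3:Add2,r4:6
c4: CDB Add2=-4; issue ADD r0<-Add2 | r0:Add2,r1:2,r2:6,r3:-4,r4:6
c5: CDB Add1=-2; issue ADD r0<-Add1 | r0:Add1,r1:2,r2:6,r3:-4,r4:6
c6: CDB Add2=-8; issue MUL r2<-Mul1 | r0:Add1,r1:2,r2:Mul1,r3:-4,r4:6
c7: CDB Add1=8; issue SUB r1<-Add1 | r0:8,r1:Add1,r2:Mul1,r3:-4,r4:6
c8: - | r0:8,r1:Add1,r2:Mul1,r3:-4,r4:6
c9: - | r0:8,r1:Add1,r2:Mul1,r3:-4,r4:6
c10: CDB Mul1=12 | r0:8,r1:Add1,r2:12,r3:-4,r4:6
c11: - | r0:8,r1:Add1,r2:12,r3:-4,r4:6
c12: CDB Add1=-4 | r0:8,r1:-4,r2:12,r3:-4,r4:6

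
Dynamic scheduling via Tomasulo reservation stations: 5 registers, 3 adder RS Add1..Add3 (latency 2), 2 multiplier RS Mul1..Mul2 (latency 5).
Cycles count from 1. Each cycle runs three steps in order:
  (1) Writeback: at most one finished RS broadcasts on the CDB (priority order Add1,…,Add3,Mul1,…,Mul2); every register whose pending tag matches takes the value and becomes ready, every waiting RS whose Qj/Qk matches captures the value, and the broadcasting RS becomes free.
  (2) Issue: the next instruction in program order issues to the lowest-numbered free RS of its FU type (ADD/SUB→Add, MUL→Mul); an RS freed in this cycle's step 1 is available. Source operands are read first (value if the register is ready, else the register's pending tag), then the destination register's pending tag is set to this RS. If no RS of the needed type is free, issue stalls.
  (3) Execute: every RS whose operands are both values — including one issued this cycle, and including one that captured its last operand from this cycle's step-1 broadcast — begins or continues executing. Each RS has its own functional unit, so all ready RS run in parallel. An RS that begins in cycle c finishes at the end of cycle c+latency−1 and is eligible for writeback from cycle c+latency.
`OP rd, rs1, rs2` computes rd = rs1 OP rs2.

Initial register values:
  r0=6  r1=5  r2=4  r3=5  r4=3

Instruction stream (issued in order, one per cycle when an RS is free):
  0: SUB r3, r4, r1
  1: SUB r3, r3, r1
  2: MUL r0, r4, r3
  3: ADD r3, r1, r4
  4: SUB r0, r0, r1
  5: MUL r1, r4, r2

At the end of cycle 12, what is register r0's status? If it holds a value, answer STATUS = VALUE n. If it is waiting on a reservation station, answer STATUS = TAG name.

  c1: issue SUB r3<-Add1  regs: r0:6,r1:5,r2:4,r3:Add1,r4:3
  c2: issue SUB r3<-Add2  regs: r0:6,r1:5,r2:4,r3:Add2,r4:3
  c3: CDB Add1=-2; issue MUL r0<-Mul1  regs: r0:Mul1,r1:5,r2:4,r3:Add2,r4:3
  c4: issue ADD r3<-Add1  regs: r0:Mul1,r1:5,r2:4,r3:Add1,r4:3
  c5: CDB Add2=-7; issue SUB r0<-Add2  regs: r0:Add2,r1:5,r2:4,r3:Add1,r4:3
  c6: CDB Add1=8; issue MUL r1<-Mul2  regs: r0:Add2,r1:Mul2,r2:4,r3:8,r4:3
  c7: -  regs: r0:Add2,r1:Mul2,r2:4,r3:8,r4:3
  c8: -  regs: r0:Add2,r1:Mul2,r2:4,r3:8,r4:3
  c9: -  regs: r0:Add2,r1:Mul2,r2:4,r3:8,r4:3
  c10: CDB Mul1=-21  regs: r0:Add2,r1:Mul2,r2:4,r3:8,r4:3
  c11: CDB Mul2=12  regs: r0:Add2,r1:12,r2:4,r3:8,r4:3
  c12: CDB Add2=-26  regs: r0:-26,r1:12,r2:4,r3:8,r4:3

STATUS = VALUE -26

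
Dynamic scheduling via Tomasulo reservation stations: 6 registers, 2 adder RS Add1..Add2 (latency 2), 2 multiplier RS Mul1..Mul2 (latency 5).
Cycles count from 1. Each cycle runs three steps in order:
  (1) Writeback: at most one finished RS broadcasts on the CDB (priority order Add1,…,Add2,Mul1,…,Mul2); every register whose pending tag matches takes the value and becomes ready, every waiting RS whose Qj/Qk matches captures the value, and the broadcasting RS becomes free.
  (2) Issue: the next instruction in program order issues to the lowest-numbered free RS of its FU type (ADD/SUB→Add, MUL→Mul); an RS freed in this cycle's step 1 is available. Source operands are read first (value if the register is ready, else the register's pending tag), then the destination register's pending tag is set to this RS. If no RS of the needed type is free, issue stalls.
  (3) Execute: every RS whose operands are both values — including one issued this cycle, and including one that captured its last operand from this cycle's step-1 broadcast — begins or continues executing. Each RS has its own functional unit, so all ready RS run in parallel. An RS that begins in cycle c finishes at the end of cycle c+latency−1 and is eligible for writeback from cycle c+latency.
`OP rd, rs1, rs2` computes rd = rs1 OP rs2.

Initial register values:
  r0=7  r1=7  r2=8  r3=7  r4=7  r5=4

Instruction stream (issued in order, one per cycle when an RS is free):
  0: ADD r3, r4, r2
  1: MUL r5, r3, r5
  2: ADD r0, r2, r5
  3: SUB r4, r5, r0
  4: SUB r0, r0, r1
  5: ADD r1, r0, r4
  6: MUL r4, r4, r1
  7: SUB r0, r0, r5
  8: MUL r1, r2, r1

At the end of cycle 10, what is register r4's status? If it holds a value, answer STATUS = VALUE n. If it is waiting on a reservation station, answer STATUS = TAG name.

  c1: issue ADD r3<-Add1  regs: r0:7,r1:7,r2:8,r3:Add1,r4:7,r5:4
  c2: issue MUL r5<-Mul1  regs: r0:7,r1:7,r2:8,r3:Add1,r4:7,r5:Mul1
  c3: CDB Add1=15; issue ADD r0<-Add1  regs: r0:Add1,r1:7,r2:8,r3:15,r4:7,r5:Mul1
  c4: issue SUB r4<-Add2  regs: r0:Add1,r1:7,r2:8,r3:15,r4:Add2,r5:Mul1
  c5: stall  regs: r0:Add1,r1:7,r2:8,r3:15,r4:Add2,r5:Mul1
  c6: stall  regs: r0:Add1,r1:7,r2:8,r3:15,r4:Add2,r5:Mul1
  c7: stall  regs: r0:Add1,r1:7,r2:8,r3:15,r4:Add2,r5:Mul1
  c8: CDB Mul1=60; stall  regs: r0:Add1,r1:7,r2:8,r3:15,r4:Add2,r5:60
  c9: stall  regs: r0:Add1,r1:7,r2:8,r3:15,r4:Add2,r5:60
  c10: CDB Add1=68; issue SUB r0<-Add1  regs: r0:Add1,r1:7,r2:8,r3:15,r4:Add2,r5:60

STATUS = TAG Add2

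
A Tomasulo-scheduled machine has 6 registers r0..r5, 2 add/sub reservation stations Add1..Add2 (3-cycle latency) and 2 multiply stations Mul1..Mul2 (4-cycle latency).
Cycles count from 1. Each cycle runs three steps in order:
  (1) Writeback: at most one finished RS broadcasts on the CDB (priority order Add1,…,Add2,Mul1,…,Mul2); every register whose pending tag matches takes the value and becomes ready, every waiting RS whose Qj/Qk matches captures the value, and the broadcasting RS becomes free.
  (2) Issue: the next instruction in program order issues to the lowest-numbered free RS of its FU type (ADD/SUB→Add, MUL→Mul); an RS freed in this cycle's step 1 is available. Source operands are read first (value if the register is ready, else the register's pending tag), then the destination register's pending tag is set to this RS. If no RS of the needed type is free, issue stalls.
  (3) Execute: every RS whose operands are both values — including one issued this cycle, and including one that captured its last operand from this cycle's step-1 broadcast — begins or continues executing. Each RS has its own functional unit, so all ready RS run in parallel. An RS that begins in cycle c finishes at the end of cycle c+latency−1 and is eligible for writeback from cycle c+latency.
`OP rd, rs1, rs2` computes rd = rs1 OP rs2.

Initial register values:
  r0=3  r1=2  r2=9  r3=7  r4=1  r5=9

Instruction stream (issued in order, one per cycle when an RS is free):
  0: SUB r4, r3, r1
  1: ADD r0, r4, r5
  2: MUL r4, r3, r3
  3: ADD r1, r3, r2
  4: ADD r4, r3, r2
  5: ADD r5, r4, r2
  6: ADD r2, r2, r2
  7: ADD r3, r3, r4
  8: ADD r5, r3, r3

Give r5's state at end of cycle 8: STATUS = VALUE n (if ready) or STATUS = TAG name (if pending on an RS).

STATUS = TAG Add2

c1: issue SUB r4<-Add1 | r0:3,r1:2,r2:9,r3:7,r4:Add1,r5:9
c2: issue ADD r0<-Add2 | r0:Add2,r1:2,r2:9,r3:7,r4:Add1,r5:9
c3: issue MUL r4<-Mul1 | r0:Add2,r1:2,r2:9,r3:7,r4:Mul1,r5:9
c4: CDB Add1=5; issue ADD r1<-Add1 | r0:Add2,r1:Add1,r2:9,r3:7,r4:Mul1,r5:9
c5: stall | r0:Add2,r1:Add1,r2:9,r3:7,r4:Mul1,r5:9
c6: stall | r0:Add2,r1:Add1,r2:9,r3:7,r4:Mul1,r5:9
c7: CDB Add1=16; issue ADD r4<-Add1 | r0:Add2,r1:16,r2:9,r3:7,r4:Add1,r5:9
c8: CDB Add2=14; issue ADD r5<-Add2 | r0:14,r1:16,r2:9,r3:7,r4:Add1,r5:Add2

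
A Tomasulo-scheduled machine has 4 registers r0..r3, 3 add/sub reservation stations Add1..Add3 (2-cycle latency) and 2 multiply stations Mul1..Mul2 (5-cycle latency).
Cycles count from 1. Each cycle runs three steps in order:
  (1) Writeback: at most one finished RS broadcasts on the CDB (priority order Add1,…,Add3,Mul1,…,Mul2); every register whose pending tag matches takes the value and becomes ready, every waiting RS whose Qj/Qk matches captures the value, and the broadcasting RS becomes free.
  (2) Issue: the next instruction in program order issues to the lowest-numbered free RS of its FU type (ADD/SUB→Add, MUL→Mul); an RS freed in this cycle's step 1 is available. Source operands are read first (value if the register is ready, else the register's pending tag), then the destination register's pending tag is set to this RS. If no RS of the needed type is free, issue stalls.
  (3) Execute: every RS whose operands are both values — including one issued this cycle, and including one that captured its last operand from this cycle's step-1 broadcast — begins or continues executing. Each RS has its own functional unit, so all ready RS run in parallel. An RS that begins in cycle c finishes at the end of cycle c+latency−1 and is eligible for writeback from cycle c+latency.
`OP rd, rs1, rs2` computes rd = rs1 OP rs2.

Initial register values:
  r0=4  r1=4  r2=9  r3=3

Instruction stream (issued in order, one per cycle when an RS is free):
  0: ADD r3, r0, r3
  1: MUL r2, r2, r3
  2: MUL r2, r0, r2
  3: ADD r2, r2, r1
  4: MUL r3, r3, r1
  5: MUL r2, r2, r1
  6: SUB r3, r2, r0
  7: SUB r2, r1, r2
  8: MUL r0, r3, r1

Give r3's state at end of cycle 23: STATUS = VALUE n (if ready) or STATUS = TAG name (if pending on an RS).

c1: issue ADD r3<-Add1 | r0:4,r1:4,r2:9,r3:Add1
c2: issue MUL r2<-Mul1 | r0:4,r1:4,r2:Mul1,r3:Add1
c3: CDB Add1=7; issue MUL r2<-Mul2 | r0:4,r1:4,r2:Mul2,r3:7
c4: issue ADD r2<-Add1 | r0:4,r1:4,r2:Add1,r3:7
c5: stall | r0:4,r1:4,r2:Add1,r3:7
c6: stall | r0:4,r1:4,r2:Add1,r3:7
c7: stall | r0:4,r1:4,r2:Add1,r3:7
c8: CDB Mul1=63; issue MUL r3<-Mul1 | r0:4,r1:4,r2:Add1,r3:Mul1
c9: stall | r0:4,r1:4,r2:Add1,r3:Mul1
c10: stall | r0:4,r1:4,r2:Add1,r3:Mul1
c11: stall | r0:4,r1:4,r2:Add1,r3:Mul1
c12: stall | r0:4,r1:4,r2:Add1,r3:Mul1
c13: CDB Mul1=28; issue MUL r2<-Mul1 | r0:4,r1:4,r2:Mul1,r3:28
c14: CDB Mul2=252; issue SUB r3<-Add2 | r0:4,r1:4,r2:Mul1,r3:Add2
c15: issue SUB r2<-Add3 | r0:4,r1:4,r2:Add3,r3:Add2
c16: CDB Add1=256; issue MUL r0<-Mul2 | r0:Mul2,r1:4,r2:Add3,r3:Add2
c17: - | r0:Mul2,r1:4,r2:Add3,r3:Add2
c18: - | r0:Mul2,r1:4,r2:Add3,r3:Add2
c19: - | r0:Mul2,r1:4,r2:Add3,r3:Add2
c20: - | r0:Mul2,r1:4,r2:Add3,r3:Add2
c21: CDB Mul1=1024 | r0:Mul2,r1:4,r2:Add3,r3:Add2
c22: - | r0:Mul2,r1:4,r2:Add3,r3:Add2
c23: CDB Add2=1020 | r0:Mul2,r1:4,r2:Add3,r3:1020

STATUS = VALUE 1020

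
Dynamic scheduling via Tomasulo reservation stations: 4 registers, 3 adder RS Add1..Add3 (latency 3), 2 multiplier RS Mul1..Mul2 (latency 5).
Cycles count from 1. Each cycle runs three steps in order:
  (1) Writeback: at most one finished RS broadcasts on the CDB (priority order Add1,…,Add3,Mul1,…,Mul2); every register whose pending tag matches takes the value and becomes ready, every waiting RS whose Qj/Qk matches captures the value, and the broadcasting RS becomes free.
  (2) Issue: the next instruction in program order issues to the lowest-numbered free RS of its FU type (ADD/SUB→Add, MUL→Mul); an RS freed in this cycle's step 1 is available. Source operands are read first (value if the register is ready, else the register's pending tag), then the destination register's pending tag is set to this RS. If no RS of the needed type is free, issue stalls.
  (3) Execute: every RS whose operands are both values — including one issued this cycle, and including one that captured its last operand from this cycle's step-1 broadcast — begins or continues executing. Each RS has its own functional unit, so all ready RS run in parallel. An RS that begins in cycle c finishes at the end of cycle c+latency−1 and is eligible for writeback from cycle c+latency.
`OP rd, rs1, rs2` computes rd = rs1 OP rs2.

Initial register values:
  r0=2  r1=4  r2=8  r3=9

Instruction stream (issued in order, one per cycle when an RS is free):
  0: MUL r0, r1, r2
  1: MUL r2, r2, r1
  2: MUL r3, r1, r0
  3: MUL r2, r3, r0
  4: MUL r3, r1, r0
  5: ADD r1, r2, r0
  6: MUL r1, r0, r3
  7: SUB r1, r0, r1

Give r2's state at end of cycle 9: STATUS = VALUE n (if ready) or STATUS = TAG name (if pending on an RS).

STATUS = TAG Mul2

  c1: issue MUL r0<-Mul1  regs: r0:Mul1,r1:4,r2:8,r3:9
  c2: issue MUL r2<-Mul2  regs: r0:Mul1,r1:4,r2:Mul2,r3:9
  c3: stall  regs: r0:Mul1,r1:4,r2:Mul2,r3:9
  c4: stall  regs: r0:Mul1,r1:4,r2:Mul2,r3:9
  c5: stall  regs: r0:Mul1,r1:4,r2:Mul2,r3:9
  c6: CDB Mul1=32; issue MUL r3<-Mul1  regs: r0:32,r1:4,r2:Mul2,r3:Mul1
  c7: CDB Mul2=32; issue MUL r2<-Mul2  regs: r0:32,r1:4,r2:Mul2,r3:Mul1
  c8: stall  regs: r0:32,r1:4,r2:Mul2,r3:Mul1
  c9: stall  regs: r0:32,r1:4,r2:Mul2,r3:Mul1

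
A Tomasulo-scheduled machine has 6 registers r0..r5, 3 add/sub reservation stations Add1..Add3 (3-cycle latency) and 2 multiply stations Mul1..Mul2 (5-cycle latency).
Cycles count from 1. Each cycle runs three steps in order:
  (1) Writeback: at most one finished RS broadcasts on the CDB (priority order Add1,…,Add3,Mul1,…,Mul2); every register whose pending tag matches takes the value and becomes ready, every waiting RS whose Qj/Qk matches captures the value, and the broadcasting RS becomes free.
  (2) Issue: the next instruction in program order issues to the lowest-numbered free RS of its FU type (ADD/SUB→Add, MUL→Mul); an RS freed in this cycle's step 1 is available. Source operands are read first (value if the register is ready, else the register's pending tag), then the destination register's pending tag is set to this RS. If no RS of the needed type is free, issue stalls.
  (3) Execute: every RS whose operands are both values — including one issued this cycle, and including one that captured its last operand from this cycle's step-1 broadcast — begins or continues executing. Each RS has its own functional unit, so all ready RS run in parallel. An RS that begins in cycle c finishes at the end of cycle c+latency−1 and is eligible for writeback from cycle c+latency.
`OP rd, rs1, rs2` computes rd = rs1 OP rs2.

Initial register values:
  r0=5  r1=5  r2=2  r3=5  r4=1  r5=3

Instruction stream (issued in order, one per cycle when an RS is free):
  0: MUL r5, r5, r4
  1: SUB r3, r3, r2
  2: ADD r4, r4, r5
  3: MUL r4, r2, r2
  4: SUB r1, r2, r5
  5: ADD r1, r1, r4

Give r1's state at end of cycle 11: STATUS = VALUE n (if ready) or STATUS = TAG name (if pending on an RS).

STATUS = TAG Add3

cycle 1: issue MUL r5<-Mul1 // r0:5,r1:5,r2:2,r3:5,r4:1,r5:Mul1
cycle 2: issue SUB r3<-Add1 // r0:5,r1:5,r2:2,r3:Add1,r4:1,r5:Mul1
cycle 3: issue ADD r4<-Add2 // r0:5,r1:5,r2:2,r3:Add1,r4:Add2,r5:Mul1
cycle 4: issue MUL r4<-Mul2 // r0:5,r1:5,r2:2,r3:Add1,r4:Mul2,r5:Mul1
cycle 5: CDB Add1=3; issue SUB r1<-Add1 // r0:5,r1:Add1,r2:2,r3:3,r4:Mul2,r5:Mul1
cycle 6: CDB Mul1=3; issue ADD r1<-Add3 // r0:5,r1:Add3,r2:2,r3:3,r4:Mul2,r5:3
cycle 7: - // r0:5,r1:Add3,r2:2,r3:3,r4:Mul2,r5:3
cycle 8: - // r0:5,r1:Add3,r2:2,r3:3,r4:Mul2,r5:3
cycle 9: CDB Add1=-1 // r0:5,r1:Add3,r2:2,r3:3,r4:Mul2,r5:3
cycle 10: CDB Add2=4 // r0:5,r1:Add3,r2:2,r3:3,r4:Mul2,r5:3
cycle 11: CDB Mul2=4 // r0:5,r1:Add3,r2:2,r3:3,r4:4,r5:3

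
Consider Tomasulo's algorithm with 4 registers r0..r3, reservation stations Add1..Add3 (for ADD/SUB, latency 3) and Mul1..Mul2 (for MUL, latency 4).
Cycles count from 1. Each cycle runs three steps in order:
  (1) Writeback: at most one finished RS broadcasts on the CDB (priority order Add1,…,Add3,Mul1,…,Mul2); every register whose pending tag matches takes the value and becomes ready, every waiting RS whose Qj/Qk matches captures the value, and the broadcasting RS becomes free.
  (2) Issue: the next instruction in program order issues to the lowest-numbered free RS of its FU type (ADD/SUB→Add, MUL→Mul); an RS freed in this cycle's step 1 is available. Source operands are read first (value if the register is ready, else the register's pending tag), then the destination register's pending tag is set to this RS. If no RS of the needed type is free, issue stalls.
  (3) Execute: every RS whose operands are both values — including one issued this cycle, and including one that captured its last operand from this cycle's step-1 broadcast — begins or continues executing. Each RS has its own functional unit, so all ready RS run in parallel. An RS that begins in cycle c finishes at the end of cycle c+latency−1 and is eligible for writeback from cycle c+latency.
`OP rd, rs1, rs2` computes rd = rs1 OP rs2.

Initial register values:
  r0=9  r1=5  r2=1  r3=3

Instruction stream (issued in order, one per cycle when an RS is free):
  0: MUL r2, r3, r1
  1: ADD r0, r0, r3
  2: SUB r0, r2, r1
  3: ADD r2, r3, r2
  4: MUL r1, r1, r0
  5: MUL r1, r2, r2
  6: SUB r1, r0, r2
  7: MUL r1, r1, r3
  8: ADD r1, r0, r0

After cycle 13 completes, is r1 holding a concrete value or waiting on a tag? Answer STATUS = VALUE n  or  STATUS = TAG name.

  c1: issue MUL r2<-Mul1  regs: r0:9,r1:5,r2:Mul1,r3:3
  c2: issue ADD r0<-Add1  regs: r0:Add1,r1:5,r2:Mul1,r3:3
  c3: issue SUB r0<-Add2  regs: r0:Add2,r1:5,r2:Mul1,r3:3
  c4: issue ADD r2<-Add3  regs: r0:Add2,r1:5,r2:Add3,r3:3
  c5: CDB Add1=12; issue MUL r1<-Mul2  regs: r0:Add2,r1:Mul2,r2:Add3,r3:3
  c6: CDB Mul1=15; issue MUL r1<-Mul1  regs: r0:Add2,r1:Mul1,r2:Add3,r3:3
  c7: issue SUB r1<-Add1  regs: r0:Add2,r1:Add1,r2:Add3,r3:3
  c8: stall  regs: r0:Add2,r1:Add1,r2:Add3,r3:3
  c9: CDB Add2=10; stall  regs: r0:10,r1:Add1,r2:Add3,r3:3
  c10: CDB Add3=18; stall  regs: r0:10,r1:Add1,r2:18,r3:3
  c11: stall  regs: r0:10,r1:Add1,r2:18,r3:3
  c12: stall  regs: r0:10,r1:Add1,r2:18,r3:3
  c13: CDB Add1=-8; stall  regs: r0:10,r1:-8,r2:18,r3:3

STATUS = VALUE -8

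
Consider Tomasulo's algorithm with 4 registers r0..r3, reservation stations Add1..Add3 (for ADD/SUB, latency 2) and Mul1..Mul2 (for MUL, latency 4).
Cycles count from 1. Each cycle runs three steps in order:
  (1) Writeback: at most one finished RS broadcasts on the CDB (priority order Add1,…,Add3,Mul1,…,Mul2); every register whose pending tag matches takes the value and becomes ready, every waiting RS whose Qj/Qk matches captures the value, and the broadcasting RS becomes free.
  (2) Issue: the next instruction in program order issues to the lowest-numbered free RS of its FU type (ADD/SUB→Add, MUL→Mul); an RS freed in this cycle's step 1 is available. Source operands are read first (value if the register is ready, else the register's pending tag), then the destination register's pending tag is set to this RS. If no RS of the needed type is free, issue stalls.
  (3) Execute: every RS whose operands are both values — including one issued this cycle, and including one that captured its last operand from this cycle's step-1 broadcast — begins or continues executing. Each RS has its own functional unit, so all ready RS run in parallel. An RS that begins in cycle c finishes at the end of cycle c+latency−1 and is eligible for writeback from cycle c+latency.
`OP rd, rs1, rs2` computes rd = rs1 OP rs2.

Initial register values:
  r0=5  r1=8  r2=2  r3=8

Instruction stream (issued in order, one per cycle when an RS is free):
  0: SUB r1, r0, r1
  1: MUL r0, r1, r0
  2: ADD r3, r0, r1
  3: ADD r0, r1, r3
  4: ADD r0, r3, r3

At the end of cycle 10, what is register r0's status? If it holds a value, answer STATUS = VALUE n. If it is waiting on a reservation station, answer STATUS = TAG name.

c1: issue SUB r1<-Add1 | r0:5,r1:Add1,r2:2,r3:8
c2: issue MUL r0<-Mul1 | r0:Mul1,r1:Add1,r2:2,r3:8
c3: CDB Add1=-3; issue ADD r3<-Add1 | r0:Mul1,r1:-3,r2:2,r3:Add1
c4: issue ADD r0<-Add2 | r0:Add2,r1:-3,r2:2,r3:Add1
c5: issue ADD r0<-Add3 | r0:Add3,r1:-3,r2:2,r3:Add1
c6: - | r0:Add3,r1:-3,r2:2,r3:Add1
c7: CDB Mul1=-15 | r0:Add3,r1:-3,r2:2,r3:Add1
c8: - | r0:Add3,r1:-3,r2:2,r3:Add1
c9: CDB Add1=-18 | r0:Add3,r1:-3,r2:2,r3:-18
c10: - | r0:Add3,r1:-3,r2:2,r3:-18

STATUS = TAG Add3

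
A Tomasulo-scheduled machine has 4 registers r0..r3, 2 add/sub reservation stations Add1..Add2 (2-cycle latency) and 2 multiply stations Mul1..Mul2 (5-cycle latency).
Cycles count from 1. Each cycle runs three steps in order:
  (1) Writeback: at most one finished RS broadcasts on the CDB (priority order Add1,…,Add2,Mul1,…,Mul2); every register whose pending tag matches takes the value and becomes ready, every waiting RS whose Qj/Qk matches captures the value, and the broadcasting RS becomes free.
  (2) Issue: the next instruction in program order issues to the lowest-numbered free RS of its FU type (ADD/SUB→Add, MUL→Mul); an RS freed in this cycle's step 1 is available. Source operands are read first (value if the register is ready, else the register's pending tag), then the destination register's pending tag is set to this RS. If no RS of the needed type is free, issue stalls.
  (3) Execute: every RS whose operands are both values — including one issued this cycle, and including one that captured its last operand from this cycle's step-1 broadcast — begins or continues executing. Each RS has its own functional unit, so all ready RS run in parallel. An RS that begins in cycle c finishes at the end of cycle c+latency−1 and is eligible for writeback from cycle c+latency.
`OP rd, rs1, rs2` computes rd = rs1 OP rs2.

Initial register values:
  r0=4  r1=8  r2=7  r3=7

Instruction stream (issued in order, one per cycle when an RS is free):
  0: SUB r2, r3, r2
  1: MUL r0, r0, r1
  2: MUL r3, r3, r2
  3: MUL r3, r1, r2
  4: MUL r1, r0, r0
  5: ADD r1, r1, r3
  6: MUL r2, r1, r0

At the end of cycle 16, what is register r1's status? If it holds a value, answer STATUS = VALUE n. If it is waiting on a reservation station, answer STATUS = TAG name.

STATUS = VALUE 1024

c1: issue SUB r2<-Add1 | r0:4,r1:8,r2:Add1,r3:7
c2: issue MUL r0<-Mul1 | r0:Mul1,r1:8,r2:Add1,r3:7
c3: CDB Add1=0; issue MUL r3<-Mul2 | r0:Mul1,r1:8,r2:0,r3:Mul2
c4: stall | r0:Mul1,r1:8,r2:0,r3:Mul2
c5: stall | r0:Mul1,r1:8,r2:0,r3:Mul2
c6: stall | r0:Mul1,r1:8,r2:0,r3:Mul2
c7: CDB Mul1=32; issue MUL r3<-Mul1 | r0:32,r1:8,r2:0,r3:Mul1
c8: CDB Mul2=0; issue MUL r1<-Mul2 | r0:32,r1:Mul2,r2:0,r3:Mul1
c9: issue ADD r1<-Add1 | r0:32,r1:Add1,r2:0,r3:Mul1
c10: stall | r0:32,r1:Add1,r2:0,r3:Mul1
c11: stall | r0:32,r1:Add1,r2:0,r3:Mul1
c12: CDB Mul1=0; issue MUL r2<-Mul1 | r0:32,r1:Add1,r2:Mul1,r3:0
c13: CDB Mul2=1024 | r0:32,r1:Add1,r2:Mul1,r3:0
c14: - | r0:32,r1:Add1,r2:Mul1,r3:0
c15: CDB Add1=1024 | r0:32,r1:1024,r2:Mul1,r3:0
c16: - | r0:32,r1:1024,r2:Mul1,r3:0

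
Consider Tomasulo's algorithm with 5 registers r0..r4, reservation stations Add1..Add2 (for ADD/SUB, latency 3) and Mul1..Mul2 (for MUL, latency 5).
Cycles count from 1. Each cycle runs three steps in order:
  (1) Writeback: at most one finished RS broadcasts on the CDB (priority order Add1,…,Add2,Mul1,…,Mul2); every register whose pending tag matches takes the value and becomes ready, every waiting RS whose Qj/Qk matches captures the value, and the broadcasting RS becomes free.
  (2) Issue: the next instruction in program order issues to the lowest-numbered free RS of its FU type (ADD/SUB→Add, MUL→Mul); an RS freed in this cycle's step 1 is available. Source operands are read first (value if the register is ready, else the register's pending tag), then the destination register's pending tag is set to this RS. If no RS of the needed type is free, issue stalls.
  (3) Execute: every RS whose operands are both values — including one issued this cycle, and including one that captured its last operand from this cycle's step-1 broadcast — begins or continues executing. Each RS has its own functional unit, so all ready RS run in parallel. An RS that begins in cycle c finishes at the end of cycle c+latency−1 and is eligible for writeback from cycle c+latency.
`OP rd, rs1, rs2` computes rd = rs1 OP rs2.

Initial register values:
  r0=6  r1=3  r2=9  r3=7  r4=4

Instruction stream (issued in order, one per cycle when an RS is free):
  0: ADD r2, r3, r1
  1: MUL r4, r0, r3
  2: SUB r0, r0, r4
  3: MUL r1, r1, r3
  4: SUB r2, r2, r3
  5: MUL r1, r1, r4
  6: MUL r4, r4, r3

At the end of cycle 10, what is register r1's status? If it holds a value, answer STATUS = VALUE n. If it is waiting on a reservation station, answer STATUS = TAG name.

STATUS = TAG Mul1

  c1: issue ADD r2<-Add1  regs: r0:6,r1:3,r2:Add1,r3:7,r4:4
  c2: issue MUL r4<-Mul1  regs: r0:6,r1:3,r2:Add1,r3:7,r4:Mul1
  c3: issue SUB r0<-Add2  regs: r0:Add2,r1:3,r2:Add1,r3:7,r4:Mul1
  c4: CDB Add1=10; issue MUL r1<-Mul2  regs: r0:Add2,r1:Mul2,r2:10,r3:7,r4:Mul1
  c5: issue SUB r2<-Add1  regs: r0:Add2,r1:Mul2,r2:Add1,r3:7,r4:Mul1
  c6: stall  regs: r0:Add2,r1:Mul2,r2:Add1,r3:7,r4:Mul1
  c7: CDB Mul1=42; issue MUL r1<-Mul1  regs: r0:Add2,r1:Mul1,r2:Add1,r3:7,r4:42
  c8: CDB Add1=3; stall  regs: r0:Add2,r1:Mul1,r2:3,r3:7,r4:42
  c9: CDB Mul2=21; issue MUL r4<-Mul2  regs: r0:Add2,r1:Mul1,r2:3,r3:7,r4:Mul2
  c10: CDB Add2=-36  regs: r0:-36,r1:Mul1,r2:3,r3:7,r4:Mul2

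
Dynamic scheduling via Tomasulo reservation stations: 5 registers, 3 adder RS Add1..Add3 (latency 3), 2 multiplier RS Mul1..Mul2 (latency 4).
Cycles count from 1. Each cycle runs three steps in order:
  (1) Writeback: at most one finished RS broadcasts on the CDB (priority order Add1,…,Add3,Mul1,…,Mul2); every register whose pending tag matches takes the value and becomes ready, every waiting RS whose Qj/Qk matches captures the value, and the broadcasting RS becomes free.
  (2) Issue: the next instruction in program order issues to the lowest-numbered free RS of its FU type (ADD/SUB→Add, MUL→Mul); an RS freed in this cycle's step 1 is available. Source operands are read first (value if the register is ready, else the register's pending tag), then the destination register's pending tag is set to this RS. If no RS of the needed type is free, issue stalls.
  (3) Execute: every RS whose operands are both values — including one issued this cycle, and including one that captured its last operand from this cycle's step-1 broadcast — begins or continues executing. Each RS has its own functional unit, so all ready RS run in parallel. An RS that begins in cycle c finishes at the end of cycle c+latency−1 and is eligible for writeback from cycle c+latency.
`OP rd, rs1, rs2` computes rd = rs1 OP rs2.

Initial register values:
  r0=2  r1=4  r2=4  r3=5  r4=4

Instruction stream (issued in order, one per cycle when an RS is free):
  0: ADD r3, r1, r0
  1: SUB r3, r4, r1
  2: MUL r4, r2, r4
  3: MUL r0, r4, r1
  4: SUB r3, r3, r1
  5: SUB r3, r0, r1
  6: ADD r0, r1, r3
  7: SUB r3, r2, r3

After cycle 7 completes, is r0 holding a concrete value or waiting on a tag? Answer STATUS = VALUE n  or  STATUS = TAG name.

STATUS = TAG Add3

c1: issue ADD r3<-Add1 | r0:2,r1:4,r2:4,r3:Add1,r4:4
c2: issue SUB r3<-Add2 | r0:2,r1:4,r2:4,r3:Add2,r4:4
c3: issue MUL r4<-Mul1 | r0:2,r1:4,r2:4,r3:Add2,r4:Mul1
c4: CDB Add1=6; issue MUL r0<-Mul2 | r0:Mul2,r1:4,r2:4,r3:Add2,r4:Mul1
c5: CDB Add2=0; issue SUB r3<-Add1 | r0:Mul2,r1:4,r2:4,r3:Add1,r4:Mul1
c6: issue SUB r3<-Add2 | r0:Mul2,r1:4,r2:4,r3:Add2,r4:Mul1
c7: CDB Mul1=16; issue ADD r0<-Add3 | r0:Add3,r1:4,r2:4,r3:Add2,r4:16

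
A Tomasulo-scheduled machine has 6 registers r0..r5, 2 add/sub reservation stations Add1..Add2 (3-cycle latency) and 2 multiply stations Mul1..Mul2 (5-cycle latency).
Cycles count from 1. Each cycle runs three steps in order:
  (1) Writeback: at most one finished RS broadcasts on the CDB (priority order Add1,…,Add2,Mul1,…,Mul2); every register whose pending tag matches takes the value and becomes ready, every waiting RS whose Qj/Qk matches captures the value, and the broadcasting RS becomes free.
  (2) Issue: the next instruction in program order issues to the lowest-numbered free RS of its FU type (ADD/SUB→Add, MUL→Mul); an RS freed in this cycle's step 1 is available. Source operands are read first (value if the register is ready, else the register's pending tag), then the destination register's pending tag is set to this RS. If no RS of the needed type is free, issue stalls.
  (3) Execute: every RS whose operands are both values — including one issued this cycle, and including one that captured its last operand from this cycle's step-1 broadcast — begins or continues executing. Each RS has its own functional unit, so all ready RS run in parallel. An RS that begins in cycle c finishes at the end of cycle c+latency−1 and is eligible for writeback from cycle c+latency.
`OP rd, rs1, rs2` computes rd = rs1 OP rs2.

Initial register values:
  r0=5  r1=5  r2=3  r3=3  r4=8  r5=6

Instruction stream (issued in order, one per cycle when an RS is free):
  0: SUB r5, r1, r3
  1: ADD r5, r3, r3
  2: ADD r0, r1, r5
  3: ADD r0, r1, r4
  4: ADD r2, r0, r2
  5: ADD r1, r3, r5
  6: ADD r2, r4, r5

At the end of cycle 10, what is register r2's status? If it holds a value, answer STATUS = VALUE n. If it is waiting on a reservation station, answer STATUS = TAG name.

STATUS = TAG Add1

  c1: issue SUB r5<-Add1  regs: r0:5,r1:5,r2:3,r3:3,r4:8,r5:Add1
  c2: issue ADD r5<-Add2  regs: r0:5,r1:5,r2:3,r3:3,r4:8,r5:Add2
  c3: stall  regs: r0:5,r1:5,r2:3,r3:3,r4:8,r5:Add2
  c4: CDB Add1=2; issue ADD r0<-Add1  regs: r0:Add1,r1:5,r2:3,r3:3,r4:8,r5:Add2
  c5: CDB Add2=6; issue ADD r0<-Add2  regs: r0:Add2,r1:5,r2:3,r3:3,r4:8,r5:6
  c6: stall  regs: r0:Add2,r1:5,r2:3,r3:3,r4:8,r5:6
  c7: stall  regs: r0:Add2,r1:5,r2:3,r3:3,r4:8,r5:6
  c8: CDB Add1=11; issue ADD r2<-Add1  regs: r0:Add2,r1:5,r2:Add1,r3:3,r4:8,r5:6
  c9: CDB Add2=13; issue ADD r1<-Add2  regs: r0:13,r1:Add2,r2:Add1,r3:3,r4:8,r5:6
  c10: stall  regs: r0:13,r1:Add2,r2:Add1,r3:3,r4:8,r5:6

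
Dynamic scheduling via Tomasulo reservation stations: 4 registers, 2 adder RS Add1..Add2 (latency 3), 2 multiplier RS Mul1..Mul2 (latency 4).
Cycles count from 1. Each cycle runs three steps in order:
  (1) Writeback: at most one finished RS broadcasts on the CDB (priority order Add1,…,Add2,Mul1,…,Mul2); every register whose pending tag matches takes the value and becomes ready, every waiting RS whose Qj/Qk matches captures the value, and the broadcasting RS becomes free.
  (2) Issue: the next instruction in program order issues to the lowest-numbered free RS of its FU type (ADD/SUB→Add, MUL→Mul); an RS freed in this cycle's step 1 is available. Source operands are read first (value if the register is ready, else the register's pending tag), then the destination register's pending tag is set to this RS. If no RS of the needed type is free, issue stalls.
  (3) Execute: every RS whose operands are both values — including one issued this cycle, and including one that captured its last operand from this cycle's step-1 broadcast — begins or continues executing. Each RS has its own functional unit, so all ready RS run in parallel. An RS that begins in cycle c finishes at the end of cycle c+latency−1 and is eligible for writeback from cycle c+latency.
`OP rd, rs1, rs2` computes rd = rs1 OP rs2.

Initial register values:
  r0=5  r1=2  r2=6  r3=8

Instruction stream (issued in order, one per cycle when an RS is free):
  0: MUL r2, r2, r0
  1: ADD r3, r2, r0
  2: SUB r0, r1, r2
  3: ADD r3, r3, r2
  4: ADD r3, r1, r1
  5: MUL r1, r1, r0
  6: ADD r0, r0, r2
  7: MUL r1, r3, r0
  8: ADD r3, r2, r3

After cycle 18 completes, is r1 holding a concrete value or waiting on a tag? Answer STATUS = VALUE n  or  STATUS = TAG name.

cycle 1: issue MUL r2<-Mul1 // r0:5,r1:2,r2:Mul1,r3:8
cycle 2: issue ADD r3<-Add1 // r0:5,r1:2,r2:Mul1,r3:Add1
cycle 3: issue SUB r0<-Add2 // r0:Add2,r1:2,r2:Mul1,r3:Add1
cycle 4: stall // r0:Add2,r1:2,r2:Mul1,r3:Add1
cycle 5: CDB Mul1=30; stall // r0:Add2,r1:2,r2:30,r3:Add1
cycle 6: stall // r0:Add2,r1:2,r2:30,r3:Add1
cycle 7: stall // r0:Add2,r1:2,r2:30,r3:Add1
cycle 8: CDB Add1=35; issue ADD r3<-Add1 // r0:Add2,r1:2,r2:30,r3:Add1
cycle 9: CDB Add2=-28; issue ADD r3<-Add2 // r0:-28,r1:2,r2:30,r3:Add2
cycle 10: issue MUL r1<-Mul1 // r0:-28,r1:Mul1,r2:30,r3:Add2
cycle 11: CDB Add1=65; issue ADD r0<-Add1 // r0:Add1,r1:Mul1,r2:30,r3:Add2
cycle 12: CDB Add2=4; issue MUL r1<-Mul2 // r0:Add1,r1:Mul2,r2:30,r3:4
cycle 13: issue ADD r3<-Add2 // r0:Add1,r1:Mul2,r2:30,r3:Add2
cycle 14: CDB Add1=2 // r0:2,r1:Mul2,r2:30,r3:Add2
cycle 15: CDB Mul1=-56 // r0:2,r1:Mul2,r2:30,r3:Add2
cycle 16: CDB Add2=34 // r0:2,r1:Mul2,r2:30,r3:34
cycle 17: - // r0:2,r1:Mul2,r2:30,r3:34
cycle 18: CDB Mul2=8 // r0:2,r1:8,r2:30,r3:34

STATUS = VALUE 8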